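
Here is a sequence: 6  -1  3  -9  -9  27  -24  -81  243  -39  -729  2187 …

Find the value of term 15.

19683

Reading positions in blocks of 3 reveals the pattern ABB — 2 tracks woven together.
Track A is 6, -9, -24, -39, which is arithmetic with common difference −15.
Track B is -1, 3, -9, 27, -81, 243, -729, 2187, which is geometric with ratio -3.
Position 15 → track B, term 10 = 19683.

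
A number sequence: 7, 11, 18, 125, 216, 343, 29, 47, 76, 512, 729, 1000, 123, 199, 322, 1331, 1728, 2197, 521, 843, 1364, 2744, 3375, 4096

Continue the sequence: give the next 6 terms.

2207, 3571, 5778, 4913, 5832, 6859

The slot pattern repeats as AAABBB (period 6), so there are 2 interleaved tracks.
Subsequence A = 7, 11, 18, 29, 47, 76, 123, 199, 322, 521, 843, 1364: each term equals the sum of the previous two.
Subsequence B = 125, 216, 343, 512, 729, 1000, 1331, 1728, 2197, 2744, 3375, 4096: the cubes 5³, 6³, 7³, ….
Position 25 falls in subsequence A as its term 13, giving 2207.
Term 26 comes from subsequence A (its 14th entry): 3571.
The 27th slot belongs to subsequence A; its 15th term is 5778.
The 28th slot belongs to subsequence B; its 13th term is 4913.
Position 29 → subsequence B, term 14 = 5832.
The 30th slot belongs to subsequence B; its 15th term is 6859.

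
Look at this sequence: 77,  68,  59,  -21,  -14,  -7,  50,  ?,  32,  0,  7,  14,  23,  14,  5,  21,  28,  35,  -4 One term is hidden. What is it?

41

The slot pattern repeats as AAABBB (period 6), so there are 2 interleaved tracks.
Track A: 77, 68, 59, 50, ?, 32, 23, 14, 5, -4. Subtracting 9 each time.
Track B: -21, -14, -7, 0, 7, 14, 21, 28, 35. Arithmetic with common difference +7.
The gap is track A's term 5; the rule gives 41.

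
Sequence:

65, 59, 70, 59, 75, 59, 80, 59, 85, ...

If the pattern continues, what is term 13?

95

Split by position mod 2 into 2 tracks.
Track A: 65, 70, 75, 80, 85. Arithmetic with common difference +5.
Track B: 59, 59, 59, 59. The constant sequence 59.
Position 13 → track A, term 7 = 95.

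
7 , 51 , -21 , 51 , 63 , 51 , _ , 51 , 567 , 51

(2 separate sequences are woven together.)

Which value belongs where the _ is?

The terms cycle through 2 interleaved subsequences.
Track A = 7, -21, 63, ?, 567: multiplying by -3 each time.
Track B = 51, 51, 51, 51, 51: constant 51.
So the missing entry in track A is -189.

-189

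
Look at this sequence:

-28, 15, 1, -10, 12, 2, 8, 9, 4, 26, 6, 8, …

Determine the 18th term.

32

Read the sequence 3 terms at a time; column i is its own pattern.
Stream A is -28, -10, 8, 26, which is arithmetic with common difference +18.
Stream B is 15, 12, 9, 6, which is arithmetic, step −3.
Stream C is 1, 2, 4, 8, which is powers of 2.
Term 18 comes from stream C (its 6th entry): 32.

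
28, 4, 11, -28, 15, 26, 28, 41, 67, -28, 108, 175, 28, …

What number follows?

283

The slot pattern repeats as ABB (period 3), so there are 2 interleaved tracks.
Track A = 28, -28, 28, -28, 28: the oscillation 28·(−1)^(n+1).
Track B = 4, 11, 15, 26, 41, 67, 108, 175: Fibonacci-style (each term is the sum of the two before it).
Term 14 comes from track B (its 9th entry): 283.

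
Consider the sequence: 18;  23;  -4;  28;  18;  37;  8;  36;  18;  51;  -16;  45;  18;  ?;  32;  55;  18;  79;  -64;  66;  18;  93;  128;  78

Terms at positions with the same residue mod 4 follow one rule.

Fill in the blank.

65

Split by position mod 4: positions 1, 5, 9, … form one track, and each other residue class forms its own.
Track A: 18, 18, 18, 18, 18, 18. Constant 18.
Track B: 23, 37, 51, ?, 79, 93. Arithmetic, step +14.
Track C: -4, 8, -16, 32, -64, 128. Geometric, ×-2 each step.
Track D: 28, 36, 45, 55, 66, 78. The triangular numbers T_7, T_8, ….
Track B's pattern makes the blank 65.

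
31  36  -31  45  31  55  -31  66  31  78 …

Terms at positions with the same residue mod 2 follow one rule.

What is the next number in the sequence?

-31

The terms cycle through 2 interleaved subsequences.
Track A is 31, -31, 31, -31, 31, which is oscillating between 31 and -31.
Track B is 36, 45, 55, 66, 78, which is the triangular numbers T_8, T_9, ….
Position 11 → track A, term 6 = -31.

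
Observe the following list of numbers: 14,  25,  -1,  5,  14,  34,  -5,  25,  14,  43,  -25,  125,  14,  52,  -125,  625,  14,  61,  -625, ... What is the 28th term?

78125

Taking every 4th term gives 4 separate tracks.
Subsequence A = 14, 14, 14, 14, 14: constant 14.
Subsequence B = 25, 34, 43, 52, 61: arithmetic, step +9.
Subsequence C = -1, -5, -25, -125, -625: geometric, ×5 each step.
Subsequence D = 5, 25, 125, 625: successive powers of 5.
The 28th slot belongs to subsequence D; its 7th term is 78125.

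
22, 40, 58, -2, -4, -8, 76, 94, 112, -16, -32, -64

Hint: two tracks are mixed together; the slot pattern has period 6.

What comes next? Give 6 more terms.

Positions follow the repeating pattern AAABBB; grouping by letter gives 2 tracks.
Subsequence A is 22, 40, 58, 76, 94, 112, which is arithmetic with common difference +18.
Subsequence B is -2, -4, -8, -16, -32, -64, which is geometric, ×2 each step.
Position 13 falls in subsequence A as its term 7, giving 130.
The 14th slot belongs to subsequence A; its 8th term is 148.
Position 15 falls in subsequence A as its term 9, giving 166.
Position 16 falls in subsequence B as its term 7, giving -128.
Position 17 falls in subsequence B as its term 8, giving -256.
Position 18 falls in subsequence B as its term 9, giving -512.

130, 148, 166, -128, -256, -512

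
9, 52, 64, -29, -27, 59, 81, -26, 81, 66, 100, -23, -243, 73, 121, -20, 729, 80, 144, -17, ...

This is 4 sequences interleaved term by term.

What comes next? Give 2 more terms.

Read the sequence 4 terms at a time; column i is its own pattern.
Stream A: 9, -27, 81, -243, 729 (geometric with ratio -3).
Stream B: 52, 59, 66, 73, 80 (adding 7 each time).
Stream C: 64, 81, 100, 121, 144 (the squares 8², 9², 10², …).
Stream D: -29, -26, -23, -20, -17 (arithmetic with common difference +3).
Position 21 falls in stream A as its term 6, giving -2187.
Position 22 → stream B, term 6 = 87.

-2187, 87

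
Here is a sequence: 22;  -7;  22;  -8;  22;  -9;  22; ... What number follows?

Taking every 2nd term gives 2 separate tracks.
Track A = 22, 22, 22, 22: the constant sequence 22.
Track B = -7, -8, -9: subtracting 1 each time.
The 8th slot belongs to track B; its 4th term is -10.

-10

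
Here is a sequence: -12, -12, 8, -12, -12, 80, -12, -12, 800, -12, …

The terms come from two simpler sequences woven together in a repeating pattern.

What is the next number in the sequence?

-12

The slot pattern repeats as AAB (period 3), so there are 2 interleaved tracks.
Track A = -12, -12, -12, -12, -12, -12, -12: always -12.
Track B = 8, 80, 800: geometric, ×10 each step.
Term 11 comes from track A (its 8th entry): -12.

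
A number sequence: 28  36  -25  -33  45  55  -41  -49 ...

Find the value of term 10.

78

Positions follow the repeating pattern AABB; grouping by letter gives 2 tracks.
Subsequence A: 28, 36, 45, 55 (triangular numbers n(n+1)/2 for n = 7, 8, …).
Subsequence B: -25, -33, -41, -49 (linear: a_n = -17 − 8·n).
The 10th slot belongs to subsequence A; its 6th term is 78.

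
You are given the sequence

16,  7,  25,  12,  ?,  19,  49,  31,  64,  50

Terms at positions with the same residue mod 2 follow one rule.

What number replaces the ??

Taking every 2nd term gives 2 separate tracks.
Track A: 16, 25, ?, 49, 64 — perfect squares starting at 4².
Track B: 7, 12, 19, 31, 50 — Fibonacci-style (each term is the sum of the two before it).
Filling track A at index 3 by its rule yields 36.

36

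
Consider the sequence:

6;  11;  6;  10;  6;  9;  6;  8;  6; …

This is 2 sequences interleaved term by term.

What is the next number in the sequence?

Odd-indexed and even-indexed terms follow separate rules.
Stream A is 6, 6, 6, 6, 6, which is the constant sequence 6.
Stream B is 11, 10, 9, 8, which is linear: a_n = 12 − n.
The 10th slot belongs to stream B; its 5th term is 7.

7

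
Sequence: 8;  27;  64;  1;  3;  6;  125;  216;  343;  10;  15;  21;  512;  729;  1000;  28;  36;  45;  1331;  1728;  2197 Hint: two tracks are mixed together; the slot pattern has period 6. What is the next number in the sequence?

55

Positions follow the repeating pattern AAABBB; grouping by letter gives 2 tracks.
Track A: 8, 27, 64, 125, 216, 343, 512, 729, 1000, 1331, 1728, 2197 (the cubes 2³, 3³, 4³, …).
Track B: 1, 3, 6, 10, 15, 21, 28, 36, 45 (triangular numbers starting at T_1).
Position 22 falls in track B as its term 10, giving 55.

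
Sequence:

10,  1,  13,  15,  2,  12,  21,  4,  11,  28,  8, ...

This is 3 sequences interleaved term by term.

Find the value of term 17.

32

The terms cycle through 3 interleaved subsequences.
Track A: 10, 15, 21, 28 (triangular numbers n(n+1)/2 for n = 4, 5, …).
Track B: 1, 2, 4, 8 (a geometric progression (common ratio 2)).
Track C: 13, 12, 11 (arithmetic, step −1).
The 17th slot belongs to track B; its 6th term is 32.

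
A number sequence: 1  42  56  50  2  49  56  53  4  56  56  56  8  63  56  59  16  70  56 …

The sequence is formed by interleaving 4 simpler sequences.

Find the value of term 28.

68

Taking every 4th term gives 4 separate tracks.
Track A: 1, 2, 4, 8, 16 (powers of 2).
Track B: 42, 49, 56, 63, 70 (linear: a_n = 35 + 7·n).
Track C: 56, 56, 56, 56, 56 (constant 56).
Track D: 50, 53, 56, 59 (linear: a_n = 47 + 3·n).
Position 28 falls in track D as its term 7, giving 68.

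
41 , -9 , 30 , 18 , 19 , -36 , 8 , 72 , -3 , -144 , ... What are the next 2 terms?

-14, 288

Odd-indexed and even-indexed terms follow separate rules.
Stream A: 41, 30, 19, 8, -3. Arithmetic, step −11.
Stream B: -9, 18, -36, 72, -144. A geometric progression (common ratio -2).
Position 11 falls in stream A as its term 6, giving -14.
Term 12 comes from stream B (its 6th entry): 288.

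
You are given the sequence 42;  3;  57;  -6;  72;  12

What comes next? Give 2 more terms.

87, -24

Taking every 2nd term gives 2 separate tracks.
Subsequence A = 42, 57, 72: adding 15 each time.
Subsequence B = 3, -6, 12: a geometric progression (common ratio -2).
Term 7 comes from subsequence A (its 4th entry): 87.
The 8th slot belongs to subsequence B; its 4th term is -24.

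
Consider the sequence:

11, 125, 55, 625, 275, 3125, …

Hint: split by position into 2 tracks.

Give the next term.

Split by position mod 2 into 2 tracks.
Subsequence A is 11, 55, 275, which is geometric with ratio 5.
Subsequence B is 125, 625, 3125, which is successive powers of 5.
The 7th slot belongs to subsequence A; its 4th term is 1375.

1375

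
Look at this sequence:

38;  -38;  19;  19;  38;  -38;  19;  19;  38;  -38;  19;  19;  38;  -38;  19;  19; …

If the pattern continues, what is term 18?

-38

Positions follow the repeating pattern AABB; grouping by letter gives 2 tracks.
Subsequence A: 38, -38, 38, -38, 38, -38, 38, -38 — the oscillation 38·(−1)^(n+1).
Subsequence B: 19, 19, 19, 19, 19, 19, 19, 19 — the constant sequence 19.
Position 18 falls in subsequence A as its term 10, giving -38.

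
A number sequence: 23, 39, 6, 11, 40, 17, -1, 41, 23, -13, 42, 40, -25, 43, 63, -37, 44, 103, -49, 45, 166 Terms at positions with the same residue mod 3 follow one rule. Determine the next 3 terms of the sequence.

-61, 46, 269

Taking every 3rd term gives 3 separate tracks.
Stream A: 23, 11, -1, -13, -25, -37, -49 — arithmetic, step −12.
Stream B: 39, 40, 41, 42, 43, 44, 45 — arithmetic with common difference +1.
Stream C: 6, 17, 23, 40, 63, 103, 166 — each term equals the sum of the previous two.
Term 22 comes from stream A (its 8th entry): -61.
Position 23 → stream B, term 8 = 46.
The 24th slot belongs to stream C; its 8th term is 269.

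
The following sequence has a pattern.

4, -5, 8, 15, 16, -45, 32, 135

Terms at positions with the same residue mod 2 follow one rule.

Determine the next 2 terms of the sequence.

64, -405

Taking every 2nd term gives 2 separate tracks.
Stream A: 4, 8, 16, 32. Powers of 2.
Stream B: -5, 15, -45, 135. Multiplying by -3 each time.
Position 9 → stream A, term 5 = 64.
Position 10 → stream B, term 5 = -405.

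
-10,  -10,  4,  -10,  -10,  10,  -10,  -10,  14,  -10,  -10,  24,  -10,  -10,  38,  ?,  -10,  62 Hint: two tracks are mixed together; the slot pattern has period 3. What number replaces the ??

-10

Reading positions in blocks of 3 reveals the pattern AAB — 2 tracks woven together.
Stream A = -10, -10, -10, -10, -10, -10, -10, -10, -10, -10, ?, -10: always -10.
Stream B = 4, 10, 14, 24, 38, 62: a Fibonacci-like recurrence a_n = a_{n-1} + a_{n-2}.
Stream A's pattern makes the blank -10.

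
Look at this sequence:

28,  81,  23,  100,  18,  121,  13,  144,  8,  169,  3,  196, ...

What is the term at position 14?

225

Odd-indexed and even-indexed terms follow separate rules.
Track A: 28, 23, 18, 13, 8, 3 — arithmetic with common difference −5.
Track B: 81, 100, 121, 144, 169, 196 — perfect squares starting at 9².
The 14th slot belongs to track B; its 7th term is 225.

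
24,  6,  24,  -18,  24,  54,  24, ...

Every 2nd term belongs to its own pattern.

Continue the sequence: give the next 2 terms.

-162, 24

Positions 1, 3, 5, … form one subsequence and positions 2, 4, 6, … form another.
Subsequence A: 24, 24, 24, 24. The constant sequence 24.
Subsequence B: 6, -18, 54. Multiplying by -3 each time.
Position 8 falls in subsequence B as its term 4, giving -162.
Position 9 → subsequence A, term 5 = 24.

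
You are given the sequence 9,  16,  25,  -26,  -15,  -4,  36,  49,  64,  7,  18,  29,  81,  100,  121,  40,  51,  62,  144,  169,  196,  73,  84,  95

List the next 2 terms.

The slot pattern repeats as AAABBB (period 6), so there are 2 interleaved tracks.
Track A: 9, 16, 25, 36, 49, 64, 81, 100, 121, 144, 169, 196. Consecutive squares n² from n = 3.
Track B: -26, -15, -4, 7, 18, 29, 40, 51, 62, 73, 84, 95. Arithmetic with common difference +11.
Position 25 falls in track A as its term 13, giving 225.
Term 26 comes from track A (its 14th entry): 256.

225, 256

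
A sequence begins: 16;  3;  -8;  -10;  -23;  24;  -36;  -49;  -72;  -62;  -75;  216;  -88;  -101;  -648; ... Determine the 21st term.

The slot pattern repeats as AAB (period 3), so there are 2 interleaved tracks.
Subsequence A: 16, 3, -10, -23, -36, -49, -62, -75, -88, -101. Arithmetic, step −13.
Subsequence B: -8, 24, -72, 216, -648. Geometric, ×-3 each step.
Term 21 comes from subsequence B (its 7th entry): -5832.

-5832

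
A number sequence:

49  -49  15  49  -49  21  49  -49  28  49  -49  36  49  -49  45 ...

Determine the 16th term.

Reading positions in blocks of 3 reveals the pattern AAB — 2 tracks woven together.
Stream A: 49, -49, 49, -49, 49, -49, 49, -49, 49, -49 (oscillating between 49 and -49).
Stream B: 15, 21, 28, 36, 45 (triangular numbers starting at T_5).
Position 16 → stream A, term 11 = 49.

49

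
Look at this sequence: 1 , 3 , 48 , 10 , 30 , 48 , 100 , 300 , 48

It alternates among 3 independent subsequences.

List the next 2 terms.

1000, 3000

The terms cycle through 3 interleaved subsequences.
Subsequence A is 1, 10, 100, which is powers 10^0, 10^1, 10^2, ….
Subsequence B is 3, 30, 300, which is a geometric progression (common ratio 10).
Subsequence C is 48, 48, 48, which is the constant sequence 48.
The 10th slot belongs to subsequence A; its 4th term is 1000.
Term 11 comes from subsequence B (its 4th entry): 3000.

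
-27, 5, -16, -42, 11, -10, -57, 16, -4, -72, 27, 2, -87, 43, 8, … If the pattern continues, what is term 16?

-102

Split by position mod 3 into 3 tracks.
Track A = -27, -42, -57, -72, -87: subtracting 15 each time.
Track B = 5, 11, 16, 27, 43: Fibonacci-style (each term is the sum of the two before it).
Track C = -16, -10, -4, 2, 8: arithmetic, step +6.
The 16th slot belongs to track A; its 6th term is -102.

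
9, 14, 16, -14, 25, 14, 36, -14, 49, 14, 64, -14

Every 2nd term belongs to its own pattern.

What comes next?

Positions 1, 3, 5, … form one subsequence and positions 2, 4, 6, … form another.
Track A: 9, 16, 25, 36, 49, 64 (perfect squares starting at 3²).
Track B: 14, -14, 14, -14, 14, -14 (alternating ±14).
The 13th slot belongs to track A; its 7th term is 81.

81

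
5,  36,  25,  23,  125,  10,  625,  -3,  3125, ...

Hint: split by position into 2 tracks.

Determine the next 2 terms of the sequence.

-16, 15625

Odd-indexed and even-indexed terms follow separate rules.
Track A = 5, 25, 125, 625, 3125: powers 5^1, 5^2, 5^3, ….
Track B = 36, 23, 10, -3: arithmetic, step −13.
Term 10 comes from track B (its 5th entry): -16.
The 11th slot belongs to track A; its 6th term is 15625.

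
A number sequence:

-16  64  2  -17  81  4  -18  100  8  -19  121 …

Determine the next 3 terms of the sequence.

16, -20, 144

The terms cycle through 3 interleaved subsequences.
Track A: -16, -17, -18, -19. Arithmetic, step −1.
Track B: 64, 81, 100, 121. Consecutive squares n² from n = 8.
Track C: 2, 4, 8. Powers 2^1, 2^2, 2^3, ….
Position 12 → track C, term 4 = 16.
Position 13 → track A, term 5 = -20.
The 14th slot belongs to track B; its 5th term is 144.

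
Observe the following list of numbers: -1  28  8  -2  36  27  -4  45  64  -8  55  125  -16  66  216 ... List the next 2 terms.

-32, 78

Split by position mod 3: positions 1, 4, 7, … form one track, and each other residue class forms its own.
Subsequence A: -1, -2, -4, -8, -16 (geometric with ratio 2).
Subsequence B: 28, 36, 45, 55, 66 (triangular numbers n(n+1)/2 for n = 7, 8, …).
Subsequence C: 8, 27, 64, 125, 216 (the cubes 2³, 3³, 4³, …).
The 16th slot belongs to subsequence A; its 6th term is -32.
The 17th slot belongs to subsequence B; its 6th term is 78.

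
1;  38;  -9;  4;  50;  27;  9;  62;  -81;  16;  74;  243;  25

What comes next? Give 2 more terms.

Taking every 3rd term gives 3 separate tracks.
Track A: 1, 4, 9, 16, 25 — consecutive squares n² from n = 1.
Track B: 38, 50, 62, 74 — adding 12 each time.
Track C: -9, 27, -81, 243 — multiplying by -3 each time.
Position 14 → track B, term 5 = 86.
The 15th slot belongs to track C; its 5th term is -729.

86, -729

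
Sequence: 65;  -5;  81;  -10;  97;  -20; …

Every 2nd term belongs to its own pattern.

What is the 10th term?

-80

Odd-indexed and even-indexed terms follow separate rules.
Subsequence A: 65, 81, 97 — arithmetic with common difference +16.
Subsequence B: -5, -10, -20 — geometric with ratio 2.
Position 10 → subsequence B, term 5 = -80.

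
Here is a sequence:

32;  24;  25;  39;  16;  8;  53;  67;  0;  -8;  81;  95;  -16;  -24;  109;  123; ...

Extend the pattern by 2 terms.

The slot pattern repeats as AABB (period 4), so there are 2 interleaved tracks.
Track A: 32, 24, 16, 8, 0, -8, -16, -24 (subtracting 8 each time).
Track B: 25, 39, 53, 67, 81, 95, 109, 123 (arithmetic with common difference +14).
Position 17 → track A, term 9 = -32.
Term 18 comes from track A (its 10th entry): -40.

-32, -40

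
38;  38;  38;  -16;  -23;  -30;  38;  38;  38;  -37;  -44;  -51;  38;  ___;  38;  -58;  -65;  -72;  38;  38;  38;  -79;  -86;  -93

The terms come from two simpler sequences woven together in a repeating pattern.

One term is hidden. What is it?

The slot pattern repeats as AAABBB (period 6), so there are 2 interleaved tracks.
Track A = 38, 38, 38, 38, 38, 38, 38, ?, 38, 38, 38, 38: the constant sequence 38.
Track B = -16, -23, -30, -37, -44, -51, -58, -65, -72, -79, -86, -93: arithmetic with common difference −7.
The gap is track A's term 8; the rule gives 38.

38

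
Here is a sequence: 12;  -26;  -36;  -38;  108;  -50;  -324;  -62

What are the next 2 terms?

972, -74

The terms cycle through 2 interleaved subsequences.
Subsequence A: 12, -36, 108, -324 — a geometric progression (common ratio -3).
Subsequence B: -26, -38, -50, -62 — arithmetic, step −12.
Position 9 → subsequence A, term 5 = 972.
Term 10 comes from subsequence B (its 5th entry): -74.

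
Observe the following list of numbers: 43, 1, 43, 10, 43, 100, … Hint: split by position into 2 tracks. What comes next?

43

Split by position mod 2 into 2 tracks.
Track A: 43, 43, 43 (constant 43).
Track B: 1, 10, 100 (powers of 10).
Position 7 falls in track A as its term 4, giving 43.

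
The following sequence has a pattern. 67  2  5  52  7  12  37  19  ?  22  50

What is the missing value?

Positions follow the repeating pattern ABB; grouping by letter gives 2 tracks.
Stream A = 67, 52, 37, 22: subtracting 15 each time.
Stream B = 2, 5, 7, 12, 19, ?, 50: Fibonacci-style (each term is the sum of the two before it).
Stream B's pattern makes the blank 31.

31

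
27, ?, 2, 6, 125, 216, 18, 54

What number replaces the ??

64

Positions follow the repeating pattern AABB; grouping by letter gives 2 tracks.
Track A: 27, ?, 125, 216 (perfect cubes starting at 3³).
Track B: 2, 6, 18, 54 (geometric, ×3 each step).
Track A's pattern makes the blank 64.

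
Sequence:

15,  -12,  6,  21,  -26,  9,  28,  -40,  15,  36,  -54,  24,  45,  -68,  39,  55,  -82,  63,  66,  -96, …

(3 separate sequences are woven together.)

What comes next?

The terms cycle through 3 interleaved subsequences.
Subsequence A: 15, 21, 28, 36, 45, 55, 66. The triangular numbers T_5, T_6, ….
Subsequence B: -12, -26, -40, -54, -68, -82, -96. Subtracting 14 each time.
Subsequence C: 6, 9, 15, 24, 39, 63. Each term equals the sum of the previous two.
Position 21 → subsequence C, term 7 = 102.

102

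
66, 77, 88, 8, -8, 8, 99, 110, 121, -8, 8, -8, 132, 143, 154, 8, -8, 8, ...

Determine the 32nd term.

The slot pattern repeats as AAABBB (period 6), so there are 2 interleaved tracks.
Track A: 66, 77, 88, 99, 110, 121, 132, 143, 154 — linear: a_n = 55 + 11·n.
Track B: 8, -8, 8, -8, 8, -8, 8, -8, 8 — alternating ±8.
The 32nd slot belongs to track A; its 17th term is 242.

242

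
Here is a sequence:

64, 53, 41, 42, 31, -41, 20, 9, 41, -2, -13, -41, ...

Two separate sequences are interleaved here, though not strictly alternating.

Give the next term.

-24

Reading positions in blocks of 3 reveals the pattern AAB — 2 tracks woven together.
Track A: 64, 53, 42, 31, 20, 9, -2, -13 — arithmetic with common difference −11.
Track B: 41, -41, 41, -41 — alternating ±41.
Term 13 comes from track A (its 9th entry): -24.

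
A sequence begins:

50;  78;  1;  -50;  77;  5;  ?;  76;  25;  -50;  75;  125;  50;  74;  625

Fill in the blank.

The terms cycle through 3 interleaved subsequences.
Track A = 50, -50, ?, -50, 50: oscillating between 50 and -50.
Track B = 78, 77, 76, 75, 74: arithmetic with common difference −1.
Track C = 1, 5, 25, 125, 625: multiplying by 5 each time.
Track A's pattern makes the blank 50.

50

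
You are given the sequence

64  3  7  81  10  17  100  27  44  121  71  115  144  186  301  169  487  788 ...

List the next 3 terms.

The slot pattern repeats as ABB (period 3), so there are 2 interleaved tracks.
Subsequence A: 64, 81, 100, 121, 144, 169 — consecutive squares n² from n = 8.
Subsequence B: 3, 7, 10, 17, 27, 44, 71, 115, 186, 301, 487, 788 — each term equals the sum of the previous two.
Position 19 → subsequence A, term 7 = 196.
Position 20 falls in subsequence B as its term 13, giving 1275.
Term 21 comes from subsequence B (its 14th entry): 2063.

196, 1275, 2063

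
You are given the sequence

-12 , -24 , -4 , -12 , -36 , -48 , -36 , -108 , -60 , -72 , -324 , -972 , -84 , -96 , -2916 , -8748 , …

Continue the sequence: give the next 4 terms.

Positions follow the repeating pattern AABB; grouping by letter gives 2 tracks.
Stream A: -12, -24, -36, -48, -60, -72, -84, -96. Arithmetic, step −12.
Stream B: -4, -12, -36, -108, -324, -972, -2916, -8748. Geometric, ×3 each step.
Position 17 → stream A, term 9 = -108.
Term 18 comes from stream A (its 10th entry): -120.
Term 19 comes from stream B (its 9th entry): -26244.
Position 20 falls in stream B as its term 10, giving -78732.

-108, -120, -26244, -78732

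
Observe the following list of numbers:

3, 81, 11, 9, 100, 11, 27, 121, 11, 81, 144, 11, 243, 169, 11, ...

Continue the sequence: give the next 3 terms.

Taking every 3rd term gives 3 separate tracks.
Track A = 3, 9, 27, 81, 243: powers 3^1, 3^2, 3^3, ….
Track B = 81, 100, 121, 144, 169: consecutive squares n² from n = 9.
Track C = 11, 11, 11, 11, 11: always 11.
Position 16 falls in track A as its term 6, giving 729.
The 17th slot belongs to track B; its 6th term is 196.
Position 18 → track C, term 6 = 11.

729, 196, 11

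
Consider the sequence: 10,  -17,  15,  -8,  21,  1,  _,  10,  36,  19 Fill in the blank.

The terms cycle through 2 interleaved subsequences.
Track A = 10, 15, 21, ?, 36: the triangular numbers T_4, T_5, ….
Track B = -17, -8, 1, 10, 19: adding 9 each time.
Filling track A at index 4 by its rule yields 28.

28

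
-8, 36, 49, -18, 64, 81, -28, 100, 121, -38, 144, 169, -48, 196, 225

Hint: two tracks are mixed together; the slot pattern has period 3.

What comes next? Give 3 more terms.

Reading positions in blocks of 3 reveals the pattern ABB — 2 tracks woven together.
Track A: -8, -18, -28, -38, -48 (arithmetic with common difference −10).
Track B: 36, 49, 64, 81, 100, 121, 144, 169, 196, 225 (perfect squares starting at 6²).
Term 16 comes from track A (its 6th entry): -58.
Term 17 comes from track B (its 11th entry): 256.
The 18th slot belongs to track B; its 12th term is 289.

-58, 256, 289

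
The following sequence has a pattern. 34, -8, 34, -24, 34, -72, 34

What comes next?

-216

Taking every 2nd term gives 2 separate tracks.
Stream A: 34, 34, 34, 34 (always 34).
Stream B: -8, -24, -72 (geometric with ratio 3).
Term 8 comes from stream B (its 4th entry): -216.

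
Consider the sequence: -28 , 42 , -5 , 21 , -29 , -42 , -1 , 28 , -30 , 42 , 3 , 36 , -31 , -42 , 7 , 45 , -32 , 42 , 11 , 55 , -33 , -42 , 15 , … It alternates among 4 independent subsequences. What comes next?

Split by position mod 4 into 4 tracks.
Stream A = -28, -29, -30, -31, -32, -33: linear: a_n = -27 − n.
Stream B = 42, -42, 42, -42, 42, -42: the oscillation 42·(−1)^(n+1).
Stream C = -5, -1, 3, 7, 11, 15: linear: a_n = -9 + 4·n.
Stream D = 21, 28, 36, 45, 55: triangular numbers starting at T_6.
Position 24 falls in stream D as its term 6, giving 66.

66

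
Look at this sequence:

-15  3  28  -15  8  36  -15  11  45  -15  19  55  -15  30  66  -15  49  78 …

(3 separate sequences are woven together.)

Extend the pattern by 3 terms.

-15, 79, 91

The terms cycle through 3 interleaved subsequences.
Subsequence A is -15, -15, -15, -15, -15, -15, which is the constant sequence -15.
Subsequence B is 3, 8, 11, 19, 30, 49, which is each term equals the sum of the previous two.
Subsequence C is 28, 36, 45, 55, 66, 78, which is triangular numbers n(n+1)/2 for n = 7, 8, ….
Term 19 comes from subsequence A (its 7th entry): -15.
Term 20 comes from subsequence B (its 7th entry): 79.
Position 21 falls in subsequence C as its term 7, giving 91.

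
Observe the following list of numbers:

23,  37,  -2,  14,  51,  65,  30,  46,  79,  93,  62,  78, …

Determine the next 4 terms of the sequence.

The slot pattern repeats as AABB (period 4), so there are 2 interleaved tracks.
Subsequence A: 23, 37, 51, 65, 79, 93. Adding 14 each time.
Subsequence B: -2, 14, 30, 46, 62, 78. Arithmetic with common difference +16.
The 13th slot belongs to subsequence A; its 7th term is 107.
The 14th slot belongs to subsequence A; its 8th term is 121.
Position 15 → subsequence B, term 7 = 94.
Position 16 falls in subsequence B as its term 8, giving 110.

107, 121, 94, 110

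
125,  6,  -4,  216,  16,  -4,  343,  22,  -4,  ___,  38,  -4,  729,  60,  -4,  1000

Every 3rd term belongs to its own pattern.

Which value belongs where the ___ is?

Read the sequence 3 terms at a time; column i is its own pattern.
Track A is 125, 216, 343, ?, 729, 1000, which is consecutive cubes n³ from n = 5.
Track B is 6, 16, 22, 38, 60, which is a Fibonacci-like recurrence a_n = a_{n-1} + a_{n-2}.
Track C is -4, -4, -4, -4, -4, which is always -4.
So the missing entry in track A is 512.

512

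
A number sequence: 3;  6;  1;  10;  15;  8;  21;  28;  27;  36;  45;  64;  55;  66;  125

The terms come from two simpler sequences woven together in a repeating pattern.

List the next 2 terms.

78, 91

The slot pattern repeats as AAB (period 3), so there are 2 interleaved tracks.
Track A: 3, 6, 10, 15, 21, 28, 36, 45, 55, 66. Triangular numbers starting at T_2.
Track B: 1, 8, 27, 64, 125. The cubes 1³, 2³, 3³, ….
Term 16 comes from track A (its 11th entry): 78.
Position 17 falls in track A as its term 12, giving 91.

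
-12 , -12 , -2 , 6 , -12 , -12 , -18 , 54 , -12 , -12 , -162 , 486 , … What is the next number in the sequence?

-12

Reading positions in blocks of 4 reveals the pattern AABB — 2 tracks woven together.
Stream A: -12, -12, -12, -12, -12, -12. The constant sequence -12.
Stream B: -2, 6, -18, 54, -162, 486. Multiplying by -3 each time.
Position 13 → stream A, term 7 = -12.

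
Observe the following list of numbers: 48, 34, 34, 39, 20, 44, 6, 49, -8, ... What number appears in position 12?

59

Odd-indexed and even-indexed terms follow separate rules.
Track A: 48, 34, 20, 6, -8 — arithmetic, step −14.
Track B: 34, 39, 44, 49 — adding 5 each time.
Term 12 comes from track B (its 6th entry): 59.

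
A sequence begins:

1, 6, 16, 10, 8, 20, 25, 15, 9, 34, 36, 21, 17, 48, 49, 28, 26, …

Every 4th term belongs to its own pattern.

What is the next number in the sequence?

Read the sequence 4 terms at a time; column i is its own pattern.
Subsequence A = 1, 8, 9, 17, 26: Fibonacci-style (each term is the sum of the two before it).
Subsequence B = 6, 20, 34, 48: adding 14 each time.
Subsequence C = 16, 25, 36, 49: the squares 4², 5², 6², ….
Subsequence D = 10, 15, 21, 28: the triangular numbers T_4, T_5, ….
Position 18 → subsequence B, term 5 = 62.

62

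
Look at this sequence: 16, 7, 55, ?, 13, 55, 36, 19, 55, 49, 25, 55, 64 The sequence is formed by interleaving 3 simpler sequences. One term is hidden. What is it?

Read the sequence 3 terms at a time; column i is its own pattern.
Track A is 16, ?, 36, 49, 64, which is perfect squares starting at 4².
Track B is 7, 13, 19, 25, which is arithmetic, step +6.
Track C is 55, 55, 55, 55, which is constant 55.
Filling track A at index 2 by its rule yields 25.

25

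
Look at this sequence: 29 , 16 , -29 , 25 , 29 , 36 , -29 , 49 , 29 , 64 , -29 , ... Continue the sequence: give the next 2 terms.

81, 29

The terms cycle through 2 interleaved subsequences.
Stream A: 29, -29, 29, -29, 29, -29. Alternating ±29.
Stream B: 16, 25, 36, 49, 64. Perfect squares starting at 4².
Position 12 → stream B, term 6 = 81.
Position 13 falls in stream A as its term 7, giving 29.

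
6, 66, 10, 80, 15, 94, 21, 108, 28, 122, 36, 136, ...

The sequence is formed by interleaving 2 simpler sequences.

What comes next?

45

The terms cycle through 2 interleaved subsequences.
Stream A: 6, 10, 15, 21, 28, 36 — triangular numbers n(n+1)/2 for n = 3, 4, ….
Stream B: 66, 80, 94, 108, 122, 136 — adding 14 each time.
Term 13 comes from stream A (its 7th entry): 45.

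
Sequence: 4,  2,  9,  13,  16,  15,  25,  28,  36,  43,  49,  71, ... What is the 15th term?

Split by position mod 2 into 2 tracks.
Stream A: 4, 9, 16, 25, 36, 49. Consecutive squares n² from n = 2.
Stream B: 2, 13, 15, 28, 43, 71. Each term equals the sum of the previous two.
Term 15 comes from stream A (its 8th entry): 81.

81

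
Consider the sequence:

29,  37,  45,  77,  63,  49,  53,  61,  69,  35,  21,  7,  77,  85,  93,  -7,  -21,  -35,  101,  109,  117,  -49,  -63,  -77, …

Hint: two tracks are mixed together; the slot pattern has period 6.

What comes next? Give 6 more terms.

The slot pattern repeats as AAABBB (period 6), so there are 2 interleaved tracks.
Subsequence A is 29, 37, 45, 53, 61, 69, 77, 85, 93, 101, 109, 117, which is arithmetic, step +8.
Subsequence B is 77, 63, 49, 35, 21, 7, -7, -21, -35, -49, -63, -77, which is arithmetic with common difference −14.
The 25th slot belongs to subsequence A; its 13th term is 125.
Position 26 → subsequence A, term 14 = 133.
The 27th slot belongs to subsequence A; its 15th term is 141.
The 28th slot belongs to subsequence B; its 13th term is -91.
Term 29 comes from subsequence B (its 14th entry): -105.
Position 30 falls in subsequence B as its term 15, giving -119.

125, 133, 141, -91, -105, -119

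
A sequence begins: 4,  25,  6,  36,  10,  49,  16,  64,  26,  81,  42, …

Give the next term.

Odd-indexed and even-indexed terms follow separate rules.
Track A: 4, 6, 10, 16, 26, 42 (a Fibonacci-like recurrence a_n = a_{n-1} + a_{n-2}).
Track B: 25, 36, 49, 64, 81 (the squares 5², 6², 7², …).
Position 12 falls in track B as its term 6, giving 100.

100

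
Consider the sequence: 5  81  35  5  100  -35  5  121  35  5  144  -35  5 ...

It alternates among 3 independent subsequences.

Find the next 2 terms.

Taking every 3rd term gives 3 separate tracks.
Track A = 5, 5, 5, 5, 5: the constant sequence 5.
Track B = 81, 100, 121, 144: perfect squares starting at 9².
Track C = 35, -35, 35, -35: alternating ±35.
The 14th slot belongs to track B; its 5th term is 169.
Position 15 → track C, term 5 = 35.

169, 35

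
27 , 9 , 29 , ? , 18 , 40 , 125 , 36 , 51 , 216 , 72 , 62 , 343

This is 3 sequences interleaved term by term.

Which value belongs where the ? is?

Taking every 3rd term gives 3 separate tracks.
Track A: 27, ?, 125, 216, 343 (perfect cubes starting at 3³).
Track B: 9, 18, 36, 72 (a geometric progression (common ratio 2)).
Track C: 29, 40, 51, 62 (arithmetic with common difference +11).
Track A's pattern makes the blank 64.

64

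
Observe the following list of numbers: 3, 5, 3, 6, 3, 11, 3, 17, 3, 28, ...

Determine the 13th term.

Split by position mod 2 into 2 tracks.
Track A = 3, 3, 3, 3, 3: the constant sequence 3.
Track B = 5, 6, 11, 17, 28: a Fibonacci-like recurrence a_n = a_{n-1} + a_{n-2}.
Position 13 falls in track A as its term 7, giving 3.

3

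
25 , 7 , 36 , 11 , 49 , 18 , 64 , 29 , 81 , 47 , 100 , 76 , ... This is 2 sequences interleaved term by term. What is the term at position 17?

Odd-indexed and even-indexed terms follow separate rules.
Subsequence A is 25, 36, 49, 64, 81, 100, which is perfect squares starting at 5².
Subsequence B is 7, 11, 18, 29, 47, 76, which is each term equals the sum of the previous two.
Position 17 falls in subsequence A as its term 9, giving 169.

169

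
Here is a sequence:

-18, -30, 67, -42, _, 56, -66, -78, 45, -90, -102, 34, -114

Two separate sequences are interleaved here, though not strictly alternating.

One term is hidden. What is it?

Reading positions in blocks of 3 reveals the pattern AAB — 2 tracks woven together.
Stream A = -18, -30, -42, ?, -66, -78, -90, -102, -114: arithmetic with common difference −12.
Stream B = 67, 56, 45, 34: arithmetic with common difference −11.
The gap is stream A's term 4; the rule gives -54.

-54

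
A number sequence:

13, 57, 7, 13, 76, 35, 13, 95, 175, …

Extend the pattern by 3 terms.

Split by position mod 3 into 3 tracks.
Stream A is 13, 13, 13, which is the constant sequence 13.
Stream B is 57, 76, 95, which is arithmetic with common difference +19.
Stream C is 7, 35, 175, which is geometric, ×5 each step.
Term 10 comes from stream A (its 4th entry): 13.
Position 11 falls in stream B as its term 4, giving 114.
Term 12 comes from stream C (its 4th entry): 875.

13, 114, 875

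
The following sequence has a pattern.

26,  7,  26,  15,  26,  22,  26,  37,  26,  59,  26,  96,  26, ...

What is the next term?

Taking every 2nd term gives 2 separate tracks.
Subsequence A is 26, 26, 26, 26, 26, 26, 26, which is always 26.
Subsequence B is 7, 15, 22, 37, 59, 96, which is each term equals the sum of the previous two.
Position 14 → subsequence B, term 7 = 155.

155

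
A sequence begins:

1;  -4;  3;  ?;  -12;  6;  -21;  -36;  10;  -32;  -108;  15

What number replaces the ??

-10

Taking every 3rd term gives 3 separate tracks.
Track A: 1, ?, -21, -32 (subtracting 11 each time).
Track B: -4, -12, -36, -108 (geometric with ratio 3).
Track C: 3, 6, 10, 15 (triangular numbers starting at T_2).
The gap is track A's term 2; the rule gives -10.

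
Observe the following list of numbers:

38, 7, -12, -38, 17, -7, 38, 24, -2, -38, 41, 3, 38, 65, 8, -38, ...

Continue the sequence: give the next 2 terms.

106, 13

The terms cycle through 3 interleaved subsequences.
Track A = 38, -38, 38, -38, 38, -38: the oscillation 38·(−1)^(n+1).
Track B = 7, 17, 24, 41, 65: each term equals the sum of the previous two.
Track C = -12, -7, -2, 3, 8: adding 5 each time.
Position 17 falls in track B as its term 6, giving 106.
Position 18 falls in track C as its term 6, giving 13.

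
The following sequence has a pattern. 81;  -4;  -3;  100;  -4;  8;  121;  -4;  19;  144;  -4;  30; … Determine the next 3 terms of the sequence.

169, -4, 41

Taking every 3rd term gives 3 separate tracks.
Subsequence A: 81, 100, 121, 144 — the squares 9², 10², 11², ….
Subsequence B: -4, -4, -4, -4 — always -4.
Subsequence C: -3, 8, 19, 30 — arithmetic with common difference +11.
Position 13 → subsequence A, term 5 = 169.
Position 14 → subsequence B, term 5 = -4.
Term 15 comes from subsequence C (its 5th entry): 41.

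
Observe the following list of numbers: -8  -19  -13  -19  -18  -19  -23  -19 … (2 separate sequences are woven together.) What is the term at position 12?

Split by position mod 2 into 2 tracks.
Track A is -8, -13, -18, -23, which is arithmetic with common difference −5.
Track B is -19, -19, -19, -19, which is constant -19.
Position 12 → track B, term 6 = -19.

-19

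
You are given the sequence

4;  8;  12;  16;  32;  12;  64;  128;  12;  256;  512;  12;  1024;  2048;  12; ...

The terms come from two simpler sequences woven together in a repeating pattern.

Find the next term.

4096

The slot pattern repeats as AAB (period 3), so there are 2 interleaved tracks.
Track A = 4, 8, 16, 32, 64, 128, 256, 512, 1024, 2048: successive powers of 2.
Track B = 12, 12, 12, 12, 12: the constant sequence 12.
Term 16 comes from track A (its 11th entry): 4096.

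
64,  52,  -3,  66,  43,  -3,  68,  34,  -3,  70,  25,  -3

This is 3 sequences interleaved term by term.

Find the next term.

Split by position mod 3 into 3 tracks.
Subsequence A: 64, 66, 68, 70. Linear: a_n = 62 + 2·n.
Subsequence B: 52, 43, 34, 25. Subtracting 9 each time.
Subsequence C: -3, -3, -3, -3. The constant sequence -3.
The 13th slot belongs to subsequence A; its 5th term is 72.

72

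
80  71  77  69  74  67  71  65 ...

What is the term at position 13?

Taking every 2nd term gives 2 separate tracks.
Subsequence A: 80, 77, 74, 71 (arithmetic, step −3).
Subsequence B: 71, 69, 67, 65 (arithmetic with common difference −2).
Position 13 → subsequence A, term 7 = 62.

62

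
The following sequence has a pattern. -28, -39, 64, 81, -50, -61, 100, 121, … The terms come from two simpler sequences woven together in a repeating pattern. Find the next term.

-72

Positions follow the repeating pattern AABB; grouping by letter gives 2 tracks.
Track A: -28, -39, -50, -61. Linear: a_n = -17 − 11·n.
Track B: 64, 81, 100, 121. The squares 8², 9², 10², ….
Position 9 → track A, term 5 = -72.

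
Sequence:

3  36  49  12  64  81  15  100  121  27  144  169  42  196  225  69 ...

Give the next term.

Positions follow the repeating pattern ABB; grouping by letter gives 2 tracks.
Track A: 3, 12, 15, 27, 42, 69. Each term equals the sum of the previous two.
Track B: 36, 49, 64, 81, 100, 121, 144, 169, 196, 225. Perfect squares starting at 6².
Term 17 comes from track B (its 11th entry): 256.

256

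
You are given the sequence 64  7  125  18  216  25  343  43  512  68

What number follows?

729

Positions 1, 3, 5, … form one subsequence and positions 2, 4, 6, … form another.
Subsequence A: 64, 125, 216, 343, 512 — perfect cubes starting at 4³.
Subsequence B: 7, 18, 25, 43, 68 — Fibonacci-style (each term is the sum of the two before it).
The 11th slot belongs to subsequence A; its 6th term is 729.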